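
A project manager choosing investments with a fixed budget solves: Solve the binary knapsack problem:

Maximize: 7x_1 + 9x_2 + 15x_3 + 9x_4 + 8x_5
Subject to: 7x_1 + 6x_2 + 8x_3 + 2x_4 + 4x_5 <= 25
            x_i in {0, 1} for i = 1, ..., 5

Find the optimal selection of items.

Items: item 1 (v=7, w=7), item 2 (v=9, w=6), item 3 (v=15, w=8), item 4 (v=9, w=2), item 5 (v=8, w=4)
Capacity: 25
Checking all 32 subsets (w = total weight, v = total value):
  {}: w = 0, v = 0
  {1}: w = 7, v = 7
  {2}: w = 6, v = 9
  {3}: w = 8, v = 15
  {4}: w = 2, v = 9
  {5}: w = 4, v = 8
  {1, 2}: w = 13, v = 16
  {1, 3}: w = 15, v = 22
  {1, 4}: w = 9, v = 16
  {1, 5}: w = 11, v = 15
  {2, 3}: w = 14, v = 24
  {2, 4}: w = 8, v = 18
  {2, 5}: w = 10, v = 17
  {3, 4}: w = 10, v = 24
  {3, 5}: w = 12, v = 23
  {4, 5}: w = 6, v = 17
  {1, 2, 3}: w = 21, v = 31
  {1, 2, 4}: w = 15, v = 25
  {1, 2, 5}: w = 17, v = 24
  {1, 3, 4}: w = 17, v = 31
  {1, 3, 5}: w = 19, v = 30
  {1, 4, 5}: w = 13, v = 24
  {2, 3, 4}: w = 16, v = 33
  {2, 3, 5}: w = 18, v = 32
  {2, 4, 5}: w = 12, v = 26
  {3, 4, 5}: w = 14, v = 32
  {1, 2, 3, 4}: w = 23, v = 40
  {1, 2, 3, 5}: w = 25, v = 39
  {1, 2, 4, 5}: w = 19, v = 33
  {1, 3, 4, 5}: w = 21, v = 39
  {2, 3, 4, 5}: w = 20, v = 41
  {1, 2, 3, 4, 5}: w = 27 > 25, infeasible
Best feasible subset: items [2, 3, 4, 5]
Total weight: 20 <= 25, total value: 41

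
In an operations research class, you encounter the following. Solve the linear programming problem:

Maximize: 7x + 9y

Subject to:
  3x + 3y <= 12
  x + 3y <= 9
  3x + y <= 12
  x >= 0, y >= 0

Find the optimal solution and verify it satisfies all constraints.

Feasible vertices: (0, 0), (0, 3), (3/2, 5/2), (4, 0)
Objective 7x + 9y at each vertex:
  (0, 0): 0
  (0, 3): 27
  (3/2, 5/2): 33
  (4, 0): 28
Maximum is 33 at (3/2, 5/2).
Verify constraints at (x, y) = (3/2, 5/2):
  3*(3/2) + 3*(5/2) = 12 <= 12 (active)
  1*(3/2) + 3*(5/2) = 9 <= 9 (active)
  3*(3/2) + 1*(5/2) = 7 <= 12
  x = 3/2 >= 0, y = 5/2 >= 0. All constraints satisfied.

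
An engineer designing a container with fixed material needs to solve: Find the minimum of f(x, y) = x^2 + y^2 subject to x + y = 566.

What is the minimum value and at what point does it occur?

Substitute y = 566 - x into f(x,y) = x^2 + y^2:
g(x) = x^2 + (566 - x)^2 = 2x^2 - 1132x + 320356
g'(x) = 4x - 1132 = 0  =>  x = 283
y = 566 - 283 = 283
Minimum value = 283^2 + 283^2 = 160178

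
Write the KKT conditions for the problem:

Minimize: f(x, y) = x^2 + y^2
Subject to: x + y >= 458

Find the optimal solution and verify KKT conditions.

KKT conditions for min x^2 + y^2 s.t. x + y >= 458:
Stationarity: 2x = mu, 2y = mu
So x = y = mu/2.
Complementary slackness: mu*(x + y - 458) = 0
Primal feasibility: x + y >= 458; dual feasibility: mu >= 0
If mu = 0 then x = y = 0, but 0 + 0 < 458 is infeasible, so the constraint is active.
Constraint active: x + y = 2*(mu/2) = 458 => mu = 458
x = y = 229, f = 104882
Verify: stationarity 2*229 = 458 = mu; primal 229 + 229 = 458 >= 458; dual mu = 458 >= 0; complementary slackness 458*(458 - 458) = 0. All KKT conditions hold.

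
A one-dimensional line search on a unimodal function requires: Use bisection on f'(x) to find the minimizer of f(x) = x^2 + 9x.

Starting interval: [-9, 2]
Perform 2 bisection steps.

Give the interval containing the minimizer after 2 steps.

Finding critical point of f(x) = x^2 + 9x using bisection on f'(x) = 2x + 9.
f'(x) = 0 when x = -9/2.
Starting interval: [-9, 2]
Step 1: mid = -7/2, f'(mid) = 2, new interval = [-9, -7/2]
Step 2: mid = -25/4, f'(mid) = -7/2, new interval = [-25/4, -7/2]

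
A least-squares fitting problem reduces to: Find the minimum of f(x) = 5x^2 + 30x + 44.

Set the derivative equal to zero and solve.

f(x) = 5x^2 + 30x + 44
f'(x) = 10x + (30) = 0
x = -30/10 = -3
f(-3) = -1
Since f''(x) = 10 > 0, this is a minimum.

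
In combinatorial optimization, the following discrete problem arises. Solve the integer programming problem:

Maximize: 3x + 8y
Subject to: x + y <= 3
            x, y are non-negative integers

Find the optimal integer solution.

Objective: 3x + 8y, constraint: x + y <= 3
Coefficient of y is 8 > coefficient of x is 3, so allocate the entire budget to y.
Optimal: x = 0, y = 3, value = 24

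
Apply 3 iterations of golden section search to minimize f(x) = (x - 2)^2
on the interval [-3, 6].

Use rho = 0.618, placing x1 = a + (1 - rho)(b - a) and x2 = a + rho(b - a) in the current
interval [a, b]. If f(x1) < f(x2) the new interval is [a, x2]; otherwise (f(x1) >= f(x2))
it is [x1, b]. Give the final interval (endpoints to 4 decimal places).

Golden section search for min of f(x) = (x - 2)^2 on [-3, 6].
Each step: x1 = a + (1 - rho)(b - a), x2 = a + rho(b - a); if f(x1) < f(x2) keep [a, x2], otherwise keep [x1, b].
Step 1: [-3.0000, 6.0000], x1=0.4380 (f=2.4398), x2=2.5620 (f=0.3158); f(x1) > f(x2) => keep [0.4380, 6.0000]
Step 2: [0.4380, 6.0000], x1=2.5627 (f=0.3166), x2=3.8753 (f=3.5168); f(x1) < f(x2) => keep [0.4380, 3.8753]
Step 3: [0.4380, 3.8753], x1=1.7511 (f=0.0620), x2=2.5623 (f=0.3161); f(x1) < f(x2) => keep [0.4380, 2.5623]
Final interval: [0.4380, 2.5623]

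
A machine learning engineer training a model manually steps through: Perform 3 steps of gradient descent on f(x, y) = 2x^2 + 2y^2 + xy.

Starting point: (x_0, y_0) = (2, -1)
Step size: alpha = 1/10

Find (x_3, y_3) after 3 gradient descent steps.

f(x,y) = 2x^2 + 2y^2 + xy
grad_x = 4x + 1y, grad_y = 4y + 1x
Step 1: grad = (7, -2), (13/10, -4/5)
Step 2: grad = (22/5, -19/10), (43/50, -61/100)
Step 3: grad = (283/100, -79/50), (577/1000, -113/250)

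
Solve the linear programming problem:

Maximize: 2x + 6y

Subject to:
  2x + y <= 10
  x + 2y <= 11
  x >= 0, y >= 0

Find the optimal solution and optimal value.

Feasible vertices: (0, 0), (0, 11/2), (3, 4), (5, 0)
Objective 2x + 6y at each:
  (0, 0): 0
  (0, 11/2): 33
  (3, 4): 30
  (5, 0): 10
Maximum is 33 at (0, 11/2).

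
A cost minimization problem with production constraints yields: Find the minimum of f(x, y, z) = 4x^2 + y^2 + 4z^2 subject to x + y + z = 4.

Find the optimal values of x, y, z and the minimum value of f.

Using Lagrange multipliers on f = 4x^2 + y^2 + 4z^2 with constraint x + y + z = 4:
Conditions: 2*4*x = lambda, 2*1*y = lambda, 2*4*z = lambda
So x = lambda/8, y = lambda/2, z = lambda/8
Substituting into constraint: lambda * (3/4) = 4
lambda = 16/3
x = 2/3, y = 8/3, z = 2/3
Minimum value = 32/3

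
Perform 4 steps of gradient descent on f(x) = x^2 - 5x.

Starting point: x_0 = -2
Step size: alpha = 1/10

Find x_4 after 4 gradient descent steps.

f(x) = x^2 - 5x, f'(x) = 2x + (-5)
Step 1: f'(-2) = -9, x_1 = -2 - 1/10 * -9 = -11/10
Step 2: f'(-11/10) = -36/5, x_2 = -11/10 - 1/10 * -36/5 = -19/50
Step 3: f'(-19/50) = -144/25, x_3 = -19/50 - 1/10 * -144/25 = 49/250
Step 4: f'(49/250) = -576/125, x_4 = 49/250 - 1/10 * -576/125 = 821/1250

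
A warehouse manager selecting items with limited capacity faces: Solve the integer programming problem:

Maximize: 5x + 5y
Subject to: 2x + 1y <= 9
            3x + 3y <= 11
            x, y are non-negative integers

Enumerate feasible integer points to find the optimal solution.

Constraint 1: 2x + 1y <= 9
Constraint 2: 3x + 3y <= 11
Feasible x range (need y >= 0): 0 <= x <= min(9/2, 11/3) => x in {0, ..., 3}.
Enumerate feasible integer points row by row (the coefficient of y is 5 > 0, so for each x the largest feasible y gives the best value):
  x = 0: y <= min((9 - 2*0)/1, (11 - 3*0)/3) => y in {0, ..., 3}; best 5*0 + 5*3 = 15
  x = 1: y <= min((9 - 2*1)/1, (11 - 3*1)/3) => y in {0, ..., 2}; best 5*1 + 5*2 = 15
  x = 2: y <= min((9 - 2*2)/1, (11 - 3*2)/3) => y in {0, ..., 1}; best 5*2 + 5*1 = 15
  x = 3: y <= min((9 - 2*3)/1, (11 - 3*3)/3) => y in {0}; best 5*3 + 5*0 = 15
The maximum 5x + 5y = 15 is achieved at x = 0, y = 3.
(The same value 15 is also attained at (1, 2), (2, 1), (3, 0).)
Check: 2*0 + 1*3 = 3 <= 9 and 3*0 + 3*3 = 9 <= 11.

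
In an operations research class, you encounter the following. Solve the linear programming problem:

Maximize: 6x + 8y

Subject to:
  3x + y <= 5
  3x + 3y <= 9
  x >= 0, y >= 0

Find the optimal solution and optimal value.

Feasible vertices: (0, 0), (0, 3), (1, 2), (5/3, 0)
Objective 6x + 8y at each:
  (0, 0): 0
  (0, 3): 24
  (1, 2): 22
  (5/3, 0): 10
Maximum is 24 at (0, 3).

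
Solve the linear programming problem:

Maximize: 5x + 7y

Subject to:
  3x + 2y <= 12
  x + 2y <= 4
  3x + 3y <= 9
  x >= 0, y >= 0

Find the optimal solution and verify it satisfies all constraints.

Feasible vertices: (0, 0), (0, 2), (2, 1), (3, 0)
Objective 5x + 7y at each vertex:
  (0, 0): 0
  (0, 2): 14
  (2, 1): 17
  (3, 0): 15
Maximum is 17 at (2, 1).
Verify constraints at (x, y) = (2, 1):
  3*2 + 2*1 = 8 <= 12
  1*2 + 2*1 = 4 <= 4 (active)
  3*2 + 3*1 = 9 <= 9 (active)
  x = 2 >= 0, y = 1 >= 0. All constraints satisfied.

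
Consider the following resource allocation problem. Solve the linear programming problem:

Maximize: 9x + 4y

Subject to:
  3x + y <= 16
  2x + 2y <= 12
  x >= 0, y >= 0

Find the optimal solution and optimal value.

Feasible vertices: (0, 0), (0, 6), (5, 1), (16/3, 0)
Objective 9x + 4y at each:
  (0, 0): 0
  (0, 6): 24
  (5, 1): 49
  (16/3, 0): 48
Maximum is 49 at (5, 1).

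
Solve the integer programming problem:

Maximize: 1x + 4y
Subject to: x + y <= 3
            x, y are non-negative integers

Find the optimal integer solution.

Objective: 1x + 4y, constraint: x + y <= 3
Coefficient of y is 4 > coefficient of x is 1, so allocate the entire budget to y.
Optimal: x = 0, y = 3, value = 12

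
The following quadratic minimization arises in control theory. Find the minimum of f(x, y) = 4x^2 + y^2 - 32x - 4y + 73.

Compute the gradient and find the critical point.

f(x,y) = 4x^2 + y^2 - 32x - 4y + 73
df/dx = 8x + (-32) = 0  =>  x = 4
df/dy = 2y + (-4) = 0  =>  y = 2
f(4, 2) = 4*(4)^2 + 1*(2)^2 + -32*(4) + -4*(2) + 73 = 5
Hessian is diagonal with entries 8, 2 > 0, so this is a minimum.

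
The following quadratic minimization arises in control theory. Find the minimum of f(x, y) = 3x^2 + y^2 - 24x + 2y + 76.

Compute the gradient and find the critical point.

f(x,y) = 3x^2 + y^2 - 24x + 2y + 76
df/dx = 6x + (-24) = 0  =>  x = 4
df/dy = 2y + (2) = 0  =>  y = -1
f(4, -1) = 3*(4)^2 + 1*(-1)^2 + -24*(4) + 2*(-1) + 76 = 27
Hessian is diagonal with entries 6, 2 > 0, so this is a minimum.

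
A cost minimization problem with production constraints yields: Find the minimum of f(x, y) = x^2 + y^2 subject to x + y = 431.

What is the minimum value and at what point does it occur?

Substitute y = 431 - x into f(x,y) = x^2 + y^2:
g(x) = x^2 + (431 - x)^2 = 2x^2 - 862x + 185761
g'(x) = 4x - 862 = 0  =>  x = 431/2
y = 431 - 431/2 = 431/2
Minimum value = (431/2)^2 + (431/2)^2 = 185761/2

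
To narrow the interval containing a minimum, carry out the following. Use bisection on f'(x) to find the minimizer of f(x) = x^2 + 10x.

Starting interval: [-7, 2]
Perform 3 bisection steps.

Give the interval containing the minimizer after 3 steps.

Finding critical point of f(x) = x^2 + 10x using bisection on f'(x) = 2x + 10.
f'(x) = 0 when x = -5.
Starting interval: [-7, 2]
Step 1: mid = -5/2, f'(mid) = 5, new interval = [-7, -5/2]
Step 2: mid = -19/4, f'(mid) = 1/2, new interval = [-7, -19/4]
Step 3: mid = -47/8, f'(mid) = -7/4, new interval = [-47/8, -19/4]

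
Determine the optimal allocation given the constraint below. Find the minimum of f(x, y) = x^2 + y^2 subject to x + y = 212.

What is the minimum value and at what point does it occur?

Substitute y = 212 - x into f(x,y) = x^2 + y^2:
g(x) = x^2 + (212 - x)^2 = 2x^2 - 424x + 44944
g'(x) = 4x - 424 = 0  =>  x = 106
y = 212 - 106 = 106
Minimum value = 106^2 + 106^2 = 22472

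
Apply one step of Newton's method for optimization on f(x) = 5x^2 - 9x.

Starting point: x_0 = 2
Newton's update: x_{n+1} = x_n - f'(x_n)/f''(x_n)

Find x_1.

f(x) = 5x^2 - 9x
f'(x) = 10x + (-9), f''(x) = 10
Newton step: x_1 = x_0 - f'(x_0)/f''(x_0)
f'(2) = 11
x_1 = 2 - 11/10 = 9/10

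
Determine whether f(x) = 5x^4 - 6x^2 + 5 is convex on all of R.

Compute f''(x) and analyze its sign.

f(x) = 5x^4 - 6x^2 + 5
f'(x) = 20x^3 + -12x
f''(x) = 60x^2 + -12
f''(0) = -12 < 0, so not convex near x = 0
Therefore, f is not globally convex on R.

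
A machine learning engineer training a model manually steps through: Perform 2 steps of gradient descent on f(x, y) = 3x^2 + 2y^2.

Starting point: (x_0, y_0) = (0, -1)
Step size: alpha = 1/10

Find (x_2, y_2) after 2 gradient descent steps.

f(x,y) = 3x^2 + 2y^2
grad_x = 6x + 0y, grad_y = 4y + 0x
Step 1: grad = (0, -4), (0, -3/5)
Step 2: grad = (0, -12/5), (0, -9/25)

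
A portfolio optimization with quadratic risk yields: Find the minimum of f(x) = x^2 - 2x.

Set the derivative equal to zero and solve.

f(x) = x^2 - 2x
f'(x) = 2x + (-2) = 0
x = 2/2 = 1
f(1) = -1
Since f''(x) = 2 > 0, this is a minimum.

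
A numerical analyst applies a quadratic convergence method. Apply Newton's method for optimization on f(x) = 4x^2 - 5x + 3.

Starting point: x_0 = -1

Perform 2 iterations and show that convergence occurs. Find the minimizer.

f(x) = 4x^2 - 5x + 3, f'(x) = 8x + (-5), f''(x) = 8
Step 1: f'(-1) = -13, x_1 = -1 - -13/8 = 5/8
Step 2: f'(5/8) = 0, x_2 = 5/8 (converged)
Newton's method converges in 1 step for quadratics.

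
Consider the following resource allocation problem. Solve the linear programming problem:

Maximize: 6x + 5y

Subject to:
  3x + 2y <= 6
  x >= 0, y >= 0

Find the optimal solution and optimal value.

The feasible region has vertices at [(0, 0), (2, 0), (0, 3)].
Checking objective 6x + 5y at each vertex:
  (0, 0): 6*0 + 5*0 = 0
  (2, 0): 6*2 + 5*0 = 12
  (0, 3): 6*0 + 5*3 = 15
Maximum is 15 at (0, 3).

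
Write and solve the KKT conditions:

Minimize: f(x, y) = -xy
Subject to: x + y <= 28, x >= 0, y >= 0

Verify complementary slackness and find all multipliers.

Problem: min -xy s.t. x + y <= 28 (multiplier lambda), x >= 0 (mu_x), y >= 0 (mu_y)
KKT stationarity: -y + lambda - mu_x = 0, -x + lambda - mu_y = 0, with lambda, mu_x, mu_y >= 0
Complementary slackness: lambda*(x + y - 28) = 0, mu_x*x = 0, mu_y*y = 0
If lambda = 0: y = -mu_x <= 0 and x = -mu_y <= 0 force x = y = 0 with f = 0; but x = y = 14 is feasible with f = -196 < 0, so this is not the minimum. Hence lambda > 0 and x + y = 28.
Try x > 0, y > 0 (so mu_x = mu_y = 0): y = lambda, x = lambda => x = y = lambda
x + y = 28 => 2*lambda = 28 => lambda = 14
x* = y* = 14 > 0, consistent with mu_x = mu_y = 0.
(Any feasible point with x = 0 or y = 0 has f = 0 > -196, so the minimum is not on those boundaries.)
min(-xy) = -196 (i.e. max xy = 196)
Multipliers: lambda = 14, mu_x = 0, mu_y = 0
Complementary slackness: lambda*(x + y - 28) = 14*(14 + 14 - 28) = 0, mu_x*x = 0*14 = 0, mu_y*y = 0*14 = 0. Satisfied.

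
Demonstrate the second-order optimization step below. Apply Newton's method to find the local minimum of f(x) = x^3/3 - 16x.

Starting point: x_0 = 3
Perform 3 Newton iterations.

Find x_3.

f(x) = x^3/3 - 16x
f'(x) = x^2 - 16, f''(x) = 2x
Newton update: x_{n+1} = x_n - (x_n^2 - 16)/(2*x_n)
Step 1: x_0 = 3, f'=-7, f''=6, x_1 = 25/6
Step 2: x_1 = 25/6, f'=49/36, f''=25/3, x_2 = 1201/300
Step 3: x_2 = 1201/300, f'=2401/90000, f''=1201/150, x_3 = 2882401/720600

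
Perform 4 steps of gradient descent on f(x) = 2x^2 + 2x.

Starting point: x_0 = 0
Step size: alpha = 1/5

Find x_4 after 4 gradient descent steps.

f(x) = 2x^2 + 2x, f'(x) = 4x + (2)
Step 1: f'(0) = 2, x_1 = 0 - 1/5 * 2 = -2/5
Step 2: f'(-2/5) = 2/5, x_2 = -2/5 - 1/5 * 2/5 = -12/25
Step 3: f'(-12/25) = 2/25, x_3 = -12/25 - 1/5 * 2/25 = -62/125
Step 4: f'(-62/125) = 2/125, x_4 = -62/125 - 1/5 * 2/125 = -312/625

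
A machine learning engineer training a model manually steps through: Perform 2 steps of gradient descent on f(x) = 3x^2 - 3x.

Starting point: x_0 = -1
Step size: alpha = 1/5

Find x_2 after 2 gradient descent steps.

f(x) = 3x^2 - 3x, f'(x) = 6x + (-3)
Step 1: f'(-1) = -9, x_1 = -1 - 1/5 * -9 = 4/5
Step 2: f'(4/5) = 9/5, x_2 = 4/5 - 1/5 * 9/5 = 11/25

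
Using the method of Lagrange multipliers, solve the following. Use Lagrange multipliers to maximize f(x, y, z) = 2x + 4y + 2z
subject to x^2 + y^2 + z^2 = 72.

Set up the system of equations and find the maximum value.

Lagrange conditions: 2 = 2*lambda*x, 4 = 2*lambda*y, 2 = 2*lambda*z
So x:2 = y:4 = z:2, i.e. x = 2t, y = 4t, z = 2t
Constraint: t^2*(2^2 + 4^2 + 2^2) = 72
  t^2 * 24 = 72  =>  t = sqrt(3)
Maximum = 2*2t + 4*4t + 2*2t = 24*sqrt(3) = sqrt(1728)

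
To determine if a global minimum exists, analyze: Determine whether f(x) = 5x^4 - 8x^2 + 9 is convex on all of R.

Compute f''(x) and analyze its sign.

f(x) = 5x^4 - 8x^2 + 9
f'(x) = 20x^3 + -16x
f''(x) = 60x^2 + -16
f''(0) = -16 < 0, so not convex near x = 0
Therefore, f is not globally convex on R.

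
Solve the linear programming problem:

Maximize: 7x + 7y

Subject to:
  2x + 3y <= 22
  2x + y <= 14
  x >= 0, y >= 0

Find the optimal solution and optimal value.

Feasible vertices: (0, 0), (0, 22/3), (5, 4), (7, 0)
Objective 7x + 7y at each:
  (0, 0): 0
  (0, 22/3): 154/3
  (5, 4): 63
  (7, 0): 49
Maximum is 63 at (5, 4).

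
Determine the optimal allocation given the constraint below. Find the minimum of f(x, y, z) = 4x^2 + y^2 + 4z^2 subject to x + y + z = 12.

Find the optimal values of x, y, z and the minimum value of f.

Using Lagrange multipliers on f = 4x^2 + y^2 + 4z^2 with constraint x + y + z = 12:
Conditions: 2*4*x = lambda, 2*1*y = lambda, 2*4*z = lambda
So x = lambda/8, y = lambda/2, z = lambda/8
Substituting into constraint: lambda * (3/4) = 12
lambda = 16
x = 2, y = 8, z = 2
Minimum value = 96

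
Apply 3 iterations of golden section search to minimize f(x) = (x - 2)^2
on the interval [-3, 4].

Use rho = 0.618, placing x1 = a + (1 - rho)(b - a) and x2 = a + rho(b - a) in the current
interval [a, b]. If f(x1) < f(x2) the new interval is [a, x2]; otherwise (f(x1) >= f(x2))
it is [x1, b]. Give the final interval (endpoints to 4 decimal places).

Golden section search for min of f(x) = (x - 2)^2 on [-3, 4].
Each step: x1 = a + (1 - rho)(b - a), x2 = a + rho(b - a); if f(x1) < f(x2) keep [a, x2], otherwise keep [x1, b].
Step 1: [-3.0000, 4.0000], x1=-0.3260 (f=5.4103), x2=1.3260 (f=0.4543); f(x1) > f(x2) => keep [-0.3260, 4.0000]
Step 2: [-0.3260, 4.0000], x1=1.3265 (f=0.4536), x2=2.3475 (f=0.1207); f(x1) > f(x2) => keep [1.3265, 4.0000]
Step 3: [1.3265, 4.0000], x1=2.3478 (f=0.1210), x2=2.9787 (f=0.9579); f(x1) < f(x2) => keep [1.3265, 2.9787]
Final interval: [1.3265, 2.9787]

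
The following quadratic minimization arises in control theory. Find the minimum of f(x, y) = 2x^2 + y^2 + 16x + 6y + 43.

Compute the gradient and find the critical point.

f(x,y) = 2x^2 + y^2 + 16x + 6y + 43
df/dx = 4x + (16) = 0  =>  x = -4
df/dy = 2y + (6) = 0  =>  y = -3
f(-4, -3) = 2*(-4)^2 + 1*(-3)^2 + 16*(-4) + 6*(-3) + 43 = 2
Hessian is diagonal with entries 4, 2 > 0, so this is a minimum.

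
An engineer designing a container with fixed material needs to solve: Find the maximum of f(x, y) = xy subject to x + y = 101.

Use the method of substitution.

Substitute y = 101 - x into f(x,y) = xy:
g(x) = x(101 - x) = 101x - x^2
g'(x) = 101 - 2x = 0  =>  x = 101/2
y = 101 - 101/2 = 101/2
Maximum value = (101/2) * (101/2) = 10201/4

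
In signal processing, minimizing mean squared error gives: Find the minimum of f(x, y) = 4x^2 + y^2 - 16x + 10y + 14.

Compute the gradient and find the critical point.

f(x,y) = 4x^2 + y^2 - 16x + 10y + 14
df/dx = 8x + (-16) = 0  =>  x = 2
df/dy = 2y + (10) = 0  =>  y = -5
f(2, -5) = 4*(2)^2 + 1*(-5)^2 + -16*(2) + 10*(-5) + 14 = -27
Hessian is diagonal with entries 8, 2 > 0, so this is a minimum.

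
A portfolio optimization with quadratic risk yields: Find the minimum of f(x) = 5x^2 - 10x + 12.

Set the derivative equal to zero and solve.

f(x) = 5x^2 - 10x + 12
f'(x) = 10x + (-10) = 0
x = 10/10 = 1
f(1) = 7
Since f''(x) = 10 > 0, this is a minimum.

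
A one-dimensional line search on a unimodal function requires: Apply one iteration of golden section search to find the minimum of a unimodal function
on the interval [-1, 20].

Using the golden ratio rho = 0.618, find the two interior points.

Golden section search on [-1, 20].
Golden ratio rho = 0.618 (approx).
Interior points:
  x_1 = -1 + (1-0.618)*21 = 7.0220
  x_2 = -1 + 0.618*21 = 11.9780
Compare f(x_1) and f(x_2) to determine which subinterval to keep.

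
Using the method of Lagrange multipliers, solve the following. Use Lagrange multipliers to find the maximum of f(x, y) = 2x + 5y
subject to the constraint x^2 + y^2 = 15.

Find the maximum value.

Set up Lagrange conditions: grad f = lambda * grad g
  2 = 2*lambda*x
  5 = 2*lambda*y
From these: x/y = 2/5, so x = 2t, y = 5t for some t.
Substitute into constraint: (2t)^2 + (5t)^2 = 15
  t^2 * 29 = 15
  t = sqrt(15/29)
Maximum = 2*x + 5*y = (2^2 + 5^2)*t = 29 * sqrt(15/29) = sqrt(435)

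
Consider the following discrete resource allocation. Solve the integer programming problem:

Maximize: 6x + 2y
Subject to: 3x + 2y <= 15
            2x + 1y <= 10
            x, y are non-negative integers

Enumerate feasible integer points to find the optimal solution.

Constraint 1: 3x + 2y <= 15
Constraint 2: 2x + 1y <= 10
Feasible x range (need y >= 0): 0 <= x <= min(15/3, 10/2) => x in {0, ..., 5}.
Enumerate feasible integer points row by row (the coefficient of y is 2 > 0, so for each x the largest feasible y gives the best value):
  x = 0: y <= min((15 - 3*0)/2, (10 - 2*0)/1) => y in {0, ..., 7}; best 6*0 + 2*7 = 14
  x = 1: y <= min((15 - 3*1)/2, (10 - 2*1)/1) => y in {0, ..., 6}; best 6*1 + 2*6 = 18
  x = 2: y <= min((15 - 3*2)/2, (10 - 2*2)/1) => y in {0, ..., 4}; best 6*2 + 2*4 = 20
  x = 3: y <= min((15 - 3*3)/2, (10 - 2*3)/1) => y in {0, ..., 3}; best 6*3 + 2*3 = 24
  x = 4: y <= min((15 - 3*4)/2, (10 - 2*4)/1) => y in {0, ..., 1}; best 6*4 + 2*1 = 26
  x = 5: y <= min((15 - 3*5)/2, (10 - 2*5)/1) => y in {0}; best 6*5 + 2*0 = 30
The maximum 6x + 2y = 30 is achieved at x = 5, y = 0.
Check: 3*5 + 2*0 = 15 <= 15 and 2*5 + 1*0 = 10 <= 10.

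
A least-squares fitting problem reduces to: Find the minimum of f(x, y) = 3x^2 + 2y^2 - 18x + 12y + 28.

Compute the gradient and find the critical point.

f(x,y) = 3x^2 + 2y^2 - 18x + 12y + 28
df/dx = 6x + (-18) = 0  =>  x = 3
df/dy = 4y + (12) = 0  =>  y = -3
f(3, -3) = 3*(3)^2 + 2*(-3)^2 + -18*(3) + 12*(-3) + 28 = -17
Hessian is diagonal with entries 6, 4 > 0, so this is a minimum.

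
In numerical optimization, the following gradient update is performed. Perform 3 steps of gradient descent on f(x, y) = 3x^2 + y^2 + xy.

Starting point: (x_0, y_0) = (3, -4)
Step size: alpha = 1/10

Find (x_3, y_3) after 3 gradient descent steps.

f(x,y) = 3x^2 + y^2 + xy
grad_x = 6x + 1y, grad_y = 2y + 1x
Step 1: grad = (14, -5), (8/5, -7/2)
Step 2: grad = (61/10, -27/5), (99/100, -74/25)
Step 3: grad = (149/50, -493/100), (173/250, -2467/1000)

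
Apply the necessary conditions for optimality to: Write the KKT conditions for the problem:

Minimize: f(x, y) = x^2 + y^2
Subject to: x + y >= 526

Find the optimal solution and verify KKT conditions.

KKT conditions for min x^2 + y^2 s.t. x + y >= 526:
Stationarity: 2x = mu, 2y = mu
So x = y = mu/2.
Complementary slackness: mu*(x + y - 526) = 0
Primal feasibility: x + y >= 526; dual feasibility: mu >= 0
If mu = 0 then x = y = 0, but 0 + 0 < 526 is infeasible, so the constraint is active.
Constraint active: x + y = 2*(mu/2) = 526 => mu = 526
x = y = 263, f = 138338
Verify: stationarity 2*263 = 526 = mu; primal 263 + 263 = 526 >= 526; dual mu = 526 >= 0; complementary slackness 526*(526 - 526) = 0. All KKT conditions hold.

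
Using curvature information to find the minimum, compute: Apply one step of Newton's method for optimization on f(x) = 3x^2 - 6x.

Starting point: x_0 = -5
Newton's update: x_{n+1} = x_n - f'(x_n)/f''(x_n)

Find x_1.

f(x) = 3x^2 - 6x
f'(x) = 6x + (-6), f''(x) = 6
Newton step: x_1 = x_0 - f'(x_0)/f''(x_0)
f'(-5) = -36
x_1 = -5 - -36/6 = 1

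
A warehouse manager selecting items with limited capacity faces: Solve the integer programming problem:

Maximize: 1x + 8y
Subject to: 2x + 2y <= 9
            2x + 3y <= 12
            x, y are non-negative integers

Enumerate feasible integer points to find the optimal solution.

Constraint 1: 2x + 2y <= 9
Constraint 2: 2x + 3y <= 12
Feasible x range (need y >= 0): 0 <= x <= min(9/2, 12/2) => x in {0, ..., 4}.
Enumerate feasible integer points row by row (the coefficient of y is 8 > 0, so for each x the largest feasible y gives the best value):
  x = 0: y <= min((9 - 2*0)/2, (12 - 2*0)/3) => y in {0, ..., 4}; best 1*0 + 8*4 = 32
  x = 1: y <= min((9 - 2*1)/2, (12 - 2*1)/3) => y in {0, ..., 3}; best 1*1 + 8*3 = 25
  x = 2: y <= min((9 - 2*2)/2, (12 - 2*2)/3) => y in {0, ..., 2}; best 1*2 + 8*2 = 18
  x = 3: y <= min((9 - 2*3)/2, (12 - 2*3)/3) => y in {0, ..., 1}; best 1*3 + 8*1 = 11
  x = 4: y <= min((9 - 2*4)/2, (12 - 2*4)/3) => y in {0}; best 1*4 + 8*0 = 4
The maximum 1x + 8y = 32 is achieved at x = 0, y = 4.
Check: 2*0 + 2*4 = 8 <= 9 and 2*0 + 3*4 = 12 <= 12.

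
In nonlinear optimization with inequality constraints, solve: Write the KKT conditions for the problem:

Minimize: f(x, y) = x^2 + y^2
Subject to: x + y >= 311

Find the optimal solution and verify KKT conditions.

KKT conditions for min x^2 + y^2 s.t. x + y >= 311:
Stationarity: 2x = mu, 2y = mu
So x = y = mu/2.
Complementary slackness: mu*(x + y - 311) = 0
Primal feasibility: x + y >= 311; dual feasibility: mu >= 0
If mu = 0 then x = y = 0, but 0 + 0 < 311 is infeasible, so the constraint is active.
Constraint active: x + y = 2*(mu/2) = 311 => mu = 311
x = y = 311/2, f = 96721/2
Verify: stationarity 2*(311/2) = 311 = mu; primal 311/2 + 311/2 = 311 >= 311; dual mu = 311 >= 0; complementary slackness 311*(311 - 311) = 0. All KKT conditions hold.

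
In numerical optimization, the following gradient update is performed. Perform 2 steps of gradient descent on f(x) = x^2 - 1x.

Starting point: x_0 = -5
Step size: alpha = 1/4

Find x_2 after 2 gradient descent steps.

f(x) = x^2 - 1x, f'(x) = 2x + (-1)
Step 1: f'(-5) = -11, x_1 = -5 - 1/4 * -11 = -9/4
Step 2: f'(-9/4) = -11/2, x_2 = -9/4 - 1/4 * -11/2 = -7/8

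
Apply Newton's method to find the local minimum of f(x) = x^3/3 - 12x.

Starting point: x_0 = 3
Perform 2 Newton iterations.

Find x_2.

f(x) = x^3/3 - 12x
f'(x) = x^2 - 12, f''(x) = 2x
Newton update: x_{n+1} = x_n - (x_n^2 - 12)/(2*x_n)
Step 1: x_0 = 3, f'=-3, f''=6, x_1 = 7/2
Step 2: x_1 = 7/2, f'=1/4, f''=7, x_2 = 97/28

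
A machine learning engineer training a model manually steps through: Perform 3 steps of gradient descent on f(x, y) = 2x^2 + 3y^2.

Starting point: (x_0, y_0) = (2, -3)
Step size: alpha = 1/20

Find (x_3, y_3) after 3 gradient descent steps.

f(x,y) = 2x^2 + 3y^2
grad_x = 4x + 0y, grad_y = 6y + 0x
Step 1: grad = (8, -18), (8/5, -21/10)
Step 2: grad = (32/5, -63/5), (32/25, -147/100)
Step 3: grad = (128/25, -441/50), (128/125, -1029/1000)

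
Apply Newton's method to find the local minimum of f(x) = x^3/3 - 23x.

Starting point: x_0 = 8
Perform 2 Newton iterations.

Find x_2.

f(x) = x^3/3 - 23x
f'(x) = x^2 - 23, f''(x) = 2x
Newton update: x_{n+1} = x_n - (x_n^2 - 23)/(2*x_n)
Step 1: x_0 = 8, f'=41, f''=16, x_1 = 87/16
Step 2: x_1 = 87/16, f'=1681/256, f''=87/8, x_2 = 13457/2784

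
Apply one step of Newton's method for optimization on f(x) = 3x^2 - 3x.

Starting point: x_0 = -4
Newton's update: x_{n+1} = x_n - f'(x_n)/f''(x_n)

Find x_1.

f(x) = 3x^2 - 3x
f'(x) = 6x + (-3), f''(x) = 6
Newton step: x_1 = x_0 - f'(x_0)/f''(x_0)
f'(-4) = -27
x_1 = -4 - -27/6 = 1/2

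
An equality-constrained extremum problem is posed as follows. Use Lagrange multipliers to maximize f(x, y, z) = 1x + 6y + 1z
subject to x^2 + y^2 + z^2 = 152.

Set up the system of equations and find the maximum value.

Lagrange conditions: 1 = 2*lambda*x, 6 = 2*lambda*y, 1 = 2*lambda*z
So x:1 = y:6 = z:1, i.e. x = 1t, y = 6t, z = 1t
Constraint: t^2*(1^2 + 6^2 + 1^2) = 152
  t^2 * 38 = 152  =>  t = sqrt(4)
Maximum = 1*1t + 6*6t + 1*1t = 38*sqrt(4) = 76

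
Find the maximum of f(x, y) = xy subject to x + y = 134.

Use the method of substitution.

Substitute y = 134 - x into f(x,y) = xy:
g(x) = x(134 - x) = 134x - x^2
g'(x) = 134 - 2x = 0  =>  x = 67
y = 134 - 67 = 67
Maximum value = 67 * 67 = 4489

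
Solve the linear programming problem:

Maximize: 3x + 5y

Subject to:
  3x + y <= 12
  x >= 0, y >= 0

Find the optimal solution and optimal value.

The feasible region has vertices at [(0, 0), (4, 0), (0, 12)].
Checking objective 3x + 5y at each vertex:
  (0, 0): 3*0 + 5*0 = 0
  (4, 0): 3*4 + 5*0 = 12
  (0, 12): 3*0 + 5*12 = 60
Maximum is 60 at (0, 12).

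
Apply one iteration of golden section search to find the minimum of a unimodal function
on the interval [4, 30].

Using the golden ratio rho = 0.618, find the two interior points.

Golden section search on [4, 30].
Golden ratio rho = 0.618 (approx).
Interior points:
  x_1 = 4 + (1-0.618)*26 = 13.9320
  x_2 = 4 + 0.618*26 = 20.0680
Compare f(x_1) and f(x_2) to determine which subinterval to keep.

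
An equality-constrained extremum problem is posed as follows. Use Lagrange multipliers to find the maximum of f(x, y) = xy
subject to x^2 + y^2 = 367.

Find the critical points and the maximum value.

Lagrange conditions: y = 2*lambda*x and x = 2*lambda*y
If x = 0 then y = 0, violating the constraint, so x, y != 0.
Dividing: y/x = x/y => x^2 = y^2 => y = x or y = -x
Constraint: 2x^2 = 367 => x^2 = 367/2 => x = +/-sqrt(367/2)
Critical points: (sqrt(367/2), sqrt(367/2)), (-sqrt(367/2), -sqrt(367/2)), (sqrt(367/2), -sqrt(367/2)), (-sqrt(367/2), sqrt(367/2))
  y = x:  xy = x^2 = 367/2  at (sqrt(367/2), sqrt(367/2)) and (-sqrt(367/2), -sqrt(367/2))
  y = -x: xy = -x^2 = -367/2 at (sqrt(367/2), -sqrt(367/2)) and (-sqrt(367/2), sqrt(367/2))
Maximum xy = 367/2 at (sqrt(367/2), sqrt(367/2)) and (-sqrt(367/2), -sqrt(367/2))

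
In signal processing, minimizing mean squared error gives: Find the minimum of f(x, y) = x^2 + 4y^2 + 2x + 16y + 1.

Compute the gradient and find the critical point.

f(x,y) = x^2 + 4y^2 + 2x + 16y + 1
df/dx = 2x + (2) = 0  =>  x = -1
df/dy = 8y + (16) = 0  =>  y = -2
f(-1, -2) = 1*(-1)^2 + 4*(-2)^2 + 2*(-1) + 16*(-2) + 1 = -16
Hessian is diagonal with entries 2, 8 > 0, so this is a minimum.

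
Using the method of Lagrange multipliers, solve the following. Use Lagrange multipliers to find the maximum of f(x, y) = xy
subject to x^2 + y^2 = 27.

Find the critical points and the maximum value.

Lagrange conditions: y = 2*lambda*x and x = 2*lambda*y
If x = 0 then y = 0, violating the constraint, so x, y != 0.
Dividing: y/x = x/y => x^2 = y^2 => y = x or y = -x
Constraint: 2x^2 = 27 => x^2 = 27/2 => x = +/-sqrt(27/2)
Critical points: (sqrt(27/2), sqrt(27/2)), (-sqrt(27/2), -sqrt(27/2)), (sqrt(27/2), -sqrt(27/2)), (-sqrt(27/2), sqrt(27/2))
  y = x:  xy = x^2 = 27/2  at (sqrt(27/2), sqrt(27/2)) and (-sqrt(27/2), -sqrt(27/2))
  y = -x: xy = -x^2 = -27/2 at (sqrt(27/2), -sqrt(27/2)) and (-sqrt(27/2), sqrt(27/2))
Maximum xy = 27/2 at (sqrt(27/2), sqrt(27/2)) and (-sqrt(27/2), -sqrt(27/2))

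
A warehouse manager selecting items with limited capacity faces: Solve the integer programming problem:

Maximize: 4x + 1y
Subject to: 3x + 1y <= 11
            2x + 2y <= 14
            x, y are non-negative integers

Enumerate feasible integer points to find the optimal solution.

Constraint 1: 3x + 1y <= 11
Constraint 2: 2x + 2y <= 14
Feasible x range (need y >= 0): 0 <= x <= min(11/3, 14/2) => x in {0, ..., 3}.
Enumerate feasible integer points row by row (the coefficient of y is 1 > 0, so for each x the largest feasible y gives the best value):
  x = 0: y <= min((11 - 3*0)/1, (14 - 2*0)/2) => y in {0, ..., 7}; best 4*0 + 1*7 = 7
  x = 1: y <= min((11 - 3*1)/1, (14 - 2*1)/2) => y in {0, ..., 6}; best 4*1 + 1*6 = 10
  x = 2: y <= min((11 - 3*2)/1, (14 - 2*2)/2) => y in {0, ..., 5}; best 4*2 + 1*5 = 13
  x = 3: y <= min((11 - 3*3)/1, (14 - 2*3)/2) => y in {0, ..., 2}; best 4*3 + 1*2 = 14
The maximum 4x + 1y = 14 is achieved at x = 3, y = 2.
Check: 3*3 + 1*2 = 11 <= 11 and 2*3 + 2*2 = 10 <= 14.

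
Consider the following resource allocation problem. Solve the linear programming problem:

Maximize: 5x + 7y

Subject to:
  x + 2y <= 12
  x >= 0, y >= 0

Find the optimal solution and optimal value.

The feasible region has vertices at [(0, 0), (12, 0), (0, 6)].
Checking objective 5x + 7y at each vertex:
  (0, 0): 5*0 + 7*0 = 0
  (12, 0): 5*12 + 7*0 = 60
  (0, 6): 5*0 + 7*6 = 42
Maximum is 60 at (12, 0).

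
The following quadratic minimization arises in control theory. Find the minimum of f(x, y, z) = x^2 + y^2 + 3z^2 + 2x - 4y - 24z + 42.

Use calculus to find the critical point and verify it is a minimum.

f(x,y,z) = x^2 + y^2 + 3z^2 + 2x - 4y - 24z + 42
df/dx = 2x + (2) = 0 => x = -1
df/dy = 2y + (-4) = 0 => y = 2
df/dz = 6z + (-24) = 0 => z = 4
f(-1,2,4) = 1*(-1)^2 + 1*(2)^2 + 3*(4)^2 + 2*(-1) + -4*(2) + -24*(4) + 42 = -11
Hessian is diagonal with entries 2, 2, 6 > 0, confirmed minimum.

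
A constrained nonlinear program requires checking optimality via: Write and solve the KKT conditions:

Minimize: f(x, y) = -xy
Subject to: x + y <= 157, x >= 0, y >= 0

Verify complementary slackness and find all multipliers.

Problem: min -xy s.t. x + y <= 157 (multiplier lambda), x >= 0 (mu_x), y >= 0 (mu_y)
KKT stationarity: -y + lambda - mu_x = 0, -x + lambda - mu_y = 0, with lambda, mu_x, mu_y >= 0
Complementary slackness: lambda*(x + y - 157) = 0, mu_x*x = 0, mu_y*y = 0
If lambda = 0: y = -mu_x <= 0 and x = -mu_y <= 0 force x = y = 0 with f = 0; but x = y = 157/2 is feasible with f = -24649/4 < 0, so this is not the minimum. Hence lambda > 0 and x + y = 157.
Try x > 0, y > 0 (so mu_x = mu_y = 0): y = lambda, x = lambda => x = y = lambda
x + y = 157 => 2*lambda = 157 => lambda = 157/2
x* = y* = 157/2 > 0, consistent with mu_x = mu_y = 0.
(Any feasible point with x = 0 or y = 0 has f = 0 > -24649/4, so the minimum is not on those boundaries.)
min(-xy) = -24649/4 (i.e. max xy = 24649/4)
Multipliers: lambda = 157/2, mu_x = 0, mu_y = 0
Complementary slackness: lambda*(x + y - 157) = 157/2*(157/2 + 157/2 - 157) = 0, mu_x*x = 0*157/2 = 0, mu_y*y = 0*157/2 = 0. Satisfied.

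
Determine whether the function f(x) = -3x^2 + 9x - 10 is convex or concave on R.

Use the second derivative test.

f(x) = -3x^2 + 9x - 10
f'(x) = -6x + 9
f''(x) = -6
Since f''(x) = -6 < 0 for all x, f is concave on R.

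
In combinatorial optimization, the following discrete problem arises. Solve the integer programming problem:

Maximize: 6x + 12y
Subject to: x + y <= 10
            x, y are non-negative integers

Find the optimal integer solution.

Objective: 6x + 12y, constraint: x + y <= 10
Coefficient of y is 12 > coefficient of x is 6, so allocate the entire budget to y.
Optimal: x = 0, y = 10, value = 120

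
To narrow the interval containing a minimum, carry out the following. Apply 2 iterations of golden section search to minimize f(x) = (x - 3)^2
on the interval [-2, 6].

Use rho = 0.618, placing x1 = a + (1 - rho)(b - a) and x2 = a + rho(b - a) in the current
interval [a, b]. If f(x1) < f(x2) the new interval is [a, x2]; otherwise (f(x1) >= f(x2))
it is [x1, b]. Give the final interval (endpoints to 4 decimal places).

Golden section search for min of f(x) = (x - 3)^2 on [-2, 6].
Each step: x1 = a + (1 - rho)(b - a), x2 = a + rho(b - a); if f(x1) < f(x2) keep [a, x2], otherwise keep [x1, b].
Step 1: [-2.0000, 6.0000], x1=1.0560 (f=3.7791), x2=2.9440 (f=0.0031); f(x1) > f(x2) => keep [1.0560, 6.0000]
Step 2: [1.0560, 6.0000], x1=2.9446 (f=0.0031), x2=4.1114 (f=1.2352); f(x1) < f(x2) => keep [1.0560, 4.1114]
Final interval: [1.0560, 4.1114]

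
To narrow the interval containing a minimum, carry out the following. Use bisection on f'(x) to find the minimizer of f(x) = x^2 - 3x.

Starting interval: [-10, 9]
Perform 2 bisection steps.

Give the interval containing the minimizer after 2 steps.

Finding critical point of f(x) = x^2 - 3x using bisection on f'(x) = 2x + -3.
f'(x) = 0 when x = 3/2.
Starting interval: [-10, 9]
Step 1: mid = -1/2, f'(mid) = -4, new interval = [-1/2, 9]
Step 2: mid = 17/4, f'(mid) = 11/2, new interval = [-1/2, 17/4]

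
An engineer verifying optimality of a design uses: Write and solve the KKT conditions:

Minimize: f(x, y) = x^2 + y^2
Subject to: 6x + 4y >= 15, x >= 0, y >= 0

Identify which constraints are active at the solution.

KKT conditions for min x^2 + y^2 s.t. 6x + 4y >= 15, x >= 0, y >= 0:
Stationarity: 2x = mu*6 + mu_x, 2y = mu*4 + mu_y, with mu, mu_x, mu_y >= 0
Complementary slackness: mu*(6x + 4y - 15) = 0, mu_x*x = 0, mu_y*y = 0
(0, 0) is infeasible (6*0 + 4*0 < 15), so if mu = 0 stationarity would force x = mu_x/2 >= 0, y = mu_y/2 >= 0 with mu_x*x = mu_y*y = 0, i.e. x = y = 0: contradiction. Hence mu > 0 and 6x + 4y = 15 is active.
Try x > 0, y > 0 (so mu_x = mu_y = 0): x = 6*mu/2, y = 4*mu/2
Substitute: 6*(6*mu/2) + 4*(4*mu/2) = 15
  mu*52/2 = 15 => mu = 15/26
x* = 45/26 > 0, y* = 15/13 > 0, consistent with mu_x = mu_y = 0.
f is convex and the constraints are linear, so this KKT point is the global minimum.
f* = 225/52
Active constraints: 6x + 4y >= 15 (holds with equality, mu = 15/26 > 0); x >= 0 and y >= 0 are inactive (mu_x = mu_y = 0).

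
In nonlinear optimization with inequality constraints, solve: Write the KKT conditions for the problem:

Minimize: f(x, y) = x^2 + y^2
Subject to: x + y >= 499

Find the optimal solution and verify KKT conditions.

KKT conditions for min x^2 + y^2 s.t. x + y >= 499:
Stationarity: 2x = mu, 2y = mu
So x = y = mu/2.
Complementary slackness: mu*(x + y - 499) = 0
Primal feasibility: x + y >= 499; dual feasibility: mu >= 0
If mu = 0 then x = y = 0, but 0 + 0 < 499 is infeasible, so the constraint is active.
Constraint active: x + y = 2*(mu/2) = 499 => mu = 499
x = y = 499/2, f = 249001/2
Verify: stationarity 2*(499/2) = 499 = mu; primal 499/2 + 499/2 = 499 >= 499; dual mu = 499 >= 0; complementary slackness 499*(499 - 499) = 0. All KKT conditions hold.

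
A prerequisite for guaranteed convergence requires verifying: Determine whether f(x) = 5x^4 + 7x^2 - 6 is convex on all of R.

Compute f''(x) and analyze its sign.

f(x) = 5x^4 + 7x^2 - 6
f'(x) = 20x^3 + 14x
f''(x) = 60x^2 + 14
f''(x) = 60x^2 + 14 >= 14 > 0 for all x
Therefore, f is convex on R.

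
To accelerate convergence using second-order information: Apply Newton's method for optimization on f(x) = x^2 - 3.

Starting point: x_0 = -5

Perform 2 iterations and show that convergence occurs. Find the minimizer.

f(x) = x^2 - 3, f'(x) = 2x + (0), f''(x) = 2
Step 1: f'(-5) = -10, x_1 = -5 - -10/2 = 0
Step 2: f'(0) = 0, x_2 = 0 (converged)
Newton's method converges in 1 step for quadratics.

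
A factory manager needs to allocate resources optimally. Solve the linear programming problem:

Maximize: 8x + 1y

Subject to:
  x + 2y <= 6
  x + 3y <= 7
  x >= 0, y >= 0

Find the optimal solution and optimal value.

Feasible vertices: (0, 0), (0, 7/3), (4, 1), (6, 0)
Objective 8x + 1y at each:
  (0, 0): 0
  (0, 7/3): 7/3
  (4, 1): 33
  (6, 0): 48
Maximum is 48 at (6, 0).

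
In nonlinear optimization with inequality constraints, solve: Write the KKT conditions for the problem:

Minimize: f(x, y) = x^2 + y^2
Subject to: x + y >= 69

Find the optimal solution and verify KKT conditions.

KKT conditions for min x^2 + y^2 s.t. x + y >= 69:
Stationarity: 2x = mu, 2y = mu
So x = y = mu/2.
Complementary slackness: mu*(x + y - 69) = 0
Primal feasibility: x + y >= 69; dual feasibility: mu >= 0
If mu = 0 then x = y = 0, but 0 + 0 < 69 is infeasible, so the constraint is active.
Constraint active: x + y = 2*(mu/2) = 69 => mu = 69
x = y = 69/2, f = 4761/2
Verify: stationarity 2*(69/2) = 69 = mu; primal 69/2 + 69/2 = 69 >= 69; dual mu = 69 >= 0; complementary slackness 69*(69 - 69) = 0. All KKT conditions hold.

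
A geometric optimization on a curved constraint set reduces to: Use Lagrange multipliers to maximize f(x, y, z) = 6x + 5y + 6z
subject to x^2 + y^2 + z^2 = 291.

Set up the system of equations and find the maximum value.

Lagrange conditions: 6 = 2*lambda*x, 5 = 2*lambda*y, 6 = 2*lambda*z
So x:6 = y:5 = z:6, i.e. x = 6t, y = 5t, z = 6t
Constraint: t^2*(6^2 + 5^2 + 6^2) = 291
  t^2 * 97 = 291  =>  t = sqrt(3)
Maximum = 6*6t + 5*5t + 6*6t = 97*sqrt(3) = sqrt(28227)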